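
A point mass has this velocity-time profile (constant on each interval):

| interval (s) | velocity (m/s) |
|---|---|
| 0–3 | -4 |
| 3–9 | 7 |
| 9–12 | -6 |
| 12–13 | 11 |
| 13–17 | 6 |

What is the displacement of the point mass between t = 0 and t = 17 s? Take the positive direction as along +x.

47 m

Displacement is the signed area under the v-t curve.
0–3 s: -4 × 3 = -12 m
3–9 s: 7 × 6 = 42 m
9–12 s: -6 × 3 = -18 m
12–13 s: 11 × 1 = 11 m
13–17 s: 6 × 4 = 24 m
Net displacement = 47 m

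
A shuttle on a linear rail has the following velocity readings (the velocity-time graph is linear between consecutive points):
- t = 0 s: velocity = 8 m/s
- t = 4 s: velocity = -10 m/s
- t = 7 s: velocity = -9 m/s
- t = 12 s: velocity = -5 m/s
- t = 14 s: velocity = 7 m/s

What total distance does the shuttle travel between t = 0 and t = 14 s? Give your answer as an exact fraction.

Total distance travelled is ∫|v| dt — sum the magnitudes of each area piece.
0–4 s: v = 0 at t = 16/9 s; triangle areas 64/9 + 100/9 = 164/9 m
4–7 s: |½(-10 + -9)(3)| = 28.5 m
7–12 s: |½(-9 + -5)(5)| = 35 m
12–14 s: v = 0 at t = 77/6 s; triangle areas 25/12 + 49/12 = 37/6 m
Total distance = 791/9 m

791/9 m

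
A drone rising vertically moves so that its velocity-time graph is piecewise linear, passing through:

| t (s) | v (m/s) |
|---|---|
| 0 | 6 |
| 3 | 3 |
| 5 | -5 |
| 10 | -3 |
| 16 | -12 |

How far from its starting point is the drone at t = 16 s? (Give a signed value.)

Displacement is the signed area under the v-t curve.
0–3 s: ½(6 + 3)(3) = 13.5 m
3–5 s: ½(3 + -5)(2) = -2 m
5–10 s: ½(-5 + -3)(5) = -20 m
10–16 s: ½(-3 + -12)(6) = -45 m
Net displacement = -53.5 m

-53.5 m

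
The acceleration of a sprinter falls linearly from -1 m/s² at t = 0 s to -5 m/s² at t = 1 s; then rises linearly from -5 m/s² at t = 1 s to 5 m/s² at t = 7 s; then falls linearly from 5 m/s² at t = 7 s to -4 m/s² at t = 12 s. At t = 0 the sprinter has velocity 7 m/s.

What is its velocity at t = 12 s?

6.5 m/s

Δv equals the area under the a-t graph; then v = v₀ + Δv.
0–1 s: ½(-1 + -5)(1) = -3 m/s
1–7 s: ½(-5 + 5)(6) = 0 m/s
7–12 s: ½(5 + -4)(5) = 2.5 m/s
Δv = -0.5 m/s, so v(12) = 7 + (-0.5) = 6.5 m/s.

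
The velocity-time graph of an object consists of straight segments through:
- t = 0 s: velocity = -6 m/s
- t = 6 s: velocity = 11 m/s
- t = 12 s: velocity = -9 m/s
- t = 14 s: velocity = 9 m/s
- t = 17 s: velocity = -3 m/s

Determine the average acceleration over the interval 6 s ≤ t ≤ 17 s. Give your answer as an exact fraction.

Average acceleration = Δv/Δt = (-3 − 11)/(17 − 6) = -14/11 m/s².

-14/11 m/s²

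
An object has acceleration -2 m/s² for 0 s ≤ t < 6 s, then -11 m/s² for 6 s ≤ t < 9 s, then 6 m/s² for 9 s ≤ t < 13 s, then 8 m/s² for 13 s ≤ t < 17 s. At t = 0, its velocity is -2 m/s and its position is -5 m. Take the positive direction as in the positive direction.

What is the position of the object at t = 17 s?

-312.5 m

On each constant-a segment, Δv = aΔt and Δx = v₀Δt + ½aΔt²; chain segment to segment.
0–6 s: v starts -2 m/s; Δx = -2·6 + ½·-2·6² = -48 m; v ends -14 m/s.
6–9 s: v starts -14 m/s; Δx = -14·3 + ½·-11·3² = -91.5 m; v ends -47 m/s.
9–13 s: v starts -47 m/s; Δx = -47·4 + ½·6·4² = -140 m; v ends -23 m/s.
13–17 s: v starts -23 m/s; Δx = -23·4 + ½·8·4² = -28 m; v ends 9 m/s.
x(17) = -5 + Σ Δx = -312.5 m.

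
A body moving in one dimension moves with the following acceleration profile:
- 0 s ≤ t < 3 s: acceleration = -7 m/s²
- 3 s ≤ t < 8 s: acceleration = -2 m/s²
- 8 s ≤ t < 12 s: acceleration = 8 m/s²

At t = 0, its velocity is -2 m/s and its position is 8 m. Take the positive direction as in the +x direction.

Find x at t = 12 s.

-237.5 m

On each constant-a segment, Δv = aΔt and Δx = v₀Δt + ½aΔt²; chain segment to segment.
0–3 s: v starts -2 m/s; Δx = -2·3 + ½·-7·3² = -37.5 m; v ends -23 m/s.
3–8 s: v starts -23 m/s; Δx = -23·5 + ½·-2·5² = -140 m; v ends -33 m/s.
8–12 s: v starts -33 m/s; Δx = -33·4 + ½·8·4² = -68 m; v ends -1 m/s.
x(12) = 8 + Σ Δx = -237.5 m.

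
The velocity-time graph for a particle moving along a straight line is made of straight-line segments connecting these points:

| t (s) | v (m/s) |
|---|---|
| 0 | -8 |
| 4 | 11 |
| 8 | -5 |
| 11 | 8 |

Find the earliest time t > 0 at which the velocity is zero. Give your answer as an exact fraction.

v changes sign on 0–4 s (from -8 to 11); the graph is linear there, so v = 0 at t = 0 + (8)·(4 − 0)/(11 − -8) = 32/19 s.

t = 32/19 s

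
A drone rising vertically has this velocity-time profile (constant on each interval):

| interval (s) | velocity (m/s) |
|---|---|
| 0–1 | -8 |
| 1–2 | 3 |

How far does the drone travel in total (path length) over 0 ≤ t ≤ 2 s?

Distance (not displacement) is the total path length: add the absolute areas under v-t.
0–1 s: |-8| × 1 = 8 m
1–2 s: |3| × 1 = 3 m
Total distance = 11 m

11 m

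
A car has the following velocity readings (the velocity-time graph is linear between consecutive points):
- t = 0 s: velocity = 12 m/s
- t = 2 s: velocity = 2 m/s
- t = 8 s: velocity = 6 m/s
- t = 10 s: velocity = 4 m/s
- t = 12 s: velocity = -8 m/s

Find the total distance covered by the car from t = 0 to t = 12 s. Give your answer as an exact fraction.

Total distance travelled is ∫|v| dt — sum the magnitudes of each area piece.
0–2 s: |½(12 + 2)(2)| = 14 m
2–8 s: |½(2 + 6)(6)| = 24 m
8–10 s: |½(6 + 4)(2)| = 10 m
10–12 s: v = 0 at t = 32/3 s; triangle areas 4/3 + 16/3 = 20/3 m
Total distance = 164/3 m

164/3 m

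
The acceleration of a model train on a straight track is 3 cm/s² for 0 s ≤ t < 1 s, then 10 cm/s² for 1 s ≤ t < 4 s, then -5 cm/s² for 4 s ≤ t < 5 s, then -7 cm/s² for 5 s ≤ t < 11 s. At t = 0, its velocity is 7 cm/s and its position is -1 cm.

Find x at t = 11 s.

204 cm

On each constant-a segment, Δv = aΔt and Δx = v₀Δt + ½aΔt²; chain segment to segment.
0–1 s: v starts 7 cm/s; Δx = 7·1 + ½·3·1² = 8.5 cm; v ends 10 cm/s.
1–4 s: v starts 10 cm/s; Δx = 10·3 + ½·10·3² = 75 cm; v ends 40 cm/s.
4–5 s: v starts 40 cm/s; Δx = 40·1 + ½·-5·1² = 37.5 cm; v ends 35 cm/s.
5–11 s: v starts 35 cm/s; Δx = 35·6 + ½·-7·6² = 84 cm; v ends -7 cm/s.
x(11) = -1 + Σ Δx = 204 cm.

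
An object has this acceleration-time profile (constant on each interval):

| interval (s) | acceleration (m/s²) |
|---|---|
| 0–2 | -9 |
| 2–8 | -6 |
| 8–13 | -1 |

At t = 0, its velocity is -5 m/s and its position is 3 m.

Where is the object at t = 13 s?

On each constant-a segment, Δv = aΔt and Δx = v₀Δt + ½aΔt²; chain segment to segment.
0–2 s: v starts -5 m/s; Δx = -5·2 + ½·-9·2² = -28 m; v ends -23 m/s.
2–8 s: v starts -23 m/s; Δx = -23·6 + ½·-6·6² = -246 m; v ends -59 m/s.
8–13 s: v starts -59 m/s; Δx = -59·5 + ½·-1·5² = -307.5 m; v ends -64 m/s.
x(13) = 3 + Σ Δx = -578.5 m.

-578.5 m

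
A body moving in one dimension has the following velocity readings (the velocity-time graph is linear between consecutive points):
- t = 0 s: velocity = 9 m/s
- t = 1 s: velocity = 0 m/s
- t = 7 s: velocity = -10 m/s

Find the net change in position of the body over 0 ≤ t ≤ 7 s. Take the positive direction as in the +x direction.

-25.5 m

Displacement is the signed area under the v-t curve.
0–1 s: ½(9 + 0)(1) = 4.5 m
1–7 s: ½(0 + -10)(6) = -30 m
Net displacement = -25.5 m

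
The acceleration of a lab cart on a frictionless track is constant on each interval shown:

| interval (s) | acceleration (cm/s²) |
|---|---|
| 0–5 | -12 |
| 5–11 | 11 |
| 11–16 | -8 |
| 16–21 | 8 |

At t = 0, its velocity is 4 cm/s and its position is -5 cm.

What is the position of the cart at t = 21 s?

On each constant-a segment, Δv = aΔt and Δx = v₀Δt + ½aΔt²; chain segment to segment.
0–5 s: v starts 4 cm/s; Δx = 4·5 + ½·-12·5² = -130 cm; v ends -56 cm/s.
5–11 s: v starts -56 cm/s; Δx = -56·6 + ½·11·6² = -138 cm; v ends 10 cm/s.
11–16 s: v starts 10 cm/s; Δx = 10·5 + ½·-8·5² = -50 cm; v ends -30 cm/s.
16–21 s: v starts -30 cm/s; Δx = -30·5 + ½·8·5² = -50 cm; v ends 10 cm/s.
x(21) = -5 + Σ Δx = -373 cm.

-373 cm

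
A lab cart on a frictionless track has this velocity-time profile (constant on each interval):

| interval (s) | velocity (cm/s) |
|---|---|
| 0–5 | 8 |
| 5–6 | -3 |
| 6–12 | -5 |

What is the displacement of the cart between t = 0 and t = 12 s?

7 cm

Displacement is the signed area under the v-t curve.
0–5 s: 8 × 5 = 40 cm
5–6 s: -3 × 1 = -3 cm
6–12 s: -5 × 6 = -30 cm
Net displacement = 7 cm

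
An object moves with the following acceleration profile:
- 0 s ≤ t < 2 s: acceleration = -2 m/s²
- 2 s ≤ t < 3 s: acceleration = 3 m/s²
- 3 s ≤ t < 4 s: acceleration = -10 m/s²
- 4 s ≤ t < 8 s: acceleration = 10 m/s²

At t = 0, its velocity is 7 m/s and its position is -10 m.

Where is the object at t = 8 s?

On each constant-a segment, Δv = aΔt and Δx = v₀Δt + ½aΔt²; chain segment to segment.
0–2 s: v starts 7 m/s; Δx = 7·2 + ½·-2·2² = 10 m; v ends 3 m/s.
2–3 s: v starts 3 m/s; Δx = 3·1 + ½·3·1² = 4.5 m; v ends 6 m/s.
3–4 s: v starts 6 m/s; Δx = 6·1 + ½·-10·1² = 1 m; v ends -4 m/s.
4–8 s: v starts -4 m/s; Δx = -4·4 + ½·10·4² = 64 m; v ends 36 m/s.
x(8) = -10 + Σ Δx = 69.5 m.

69.5 m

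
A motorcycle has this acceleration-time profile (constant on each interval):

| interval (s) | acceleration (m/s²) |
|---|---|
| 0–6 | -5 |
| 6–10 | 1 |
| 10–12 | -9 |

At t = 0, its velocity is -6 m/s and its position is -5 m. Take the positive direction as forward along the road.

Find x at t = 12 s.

-349 m

On each constant-a segment, Δv = aΔt and Δx = v₀Δt + ½aΔt²; chain segment to segment.
0–6 s: v starts -6 m/s; Δx = -6·6 + ½·-5·6² = -126 m; v ends -36 m/s.
6–10 s: v starts -36 m/s; Δx = -36·4 + ½·1·4² = -136 m; v ends -32 m/s.
10–12 s: v starts -32 m/s; Δx = -32·2 + ½·-9·2² = -82 m; v ends -50 m/s.
x(12) = -5 + Σ Δx = -349 m.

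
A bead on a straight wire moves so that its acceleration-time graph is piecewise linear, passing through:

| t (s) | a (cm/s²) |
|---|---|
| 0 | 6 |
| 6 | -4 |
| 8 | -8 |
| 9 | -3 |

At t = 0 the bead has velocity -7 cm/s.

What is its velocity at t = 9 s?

Δv equals the area under the a-t graph; then v = v₀ + Δv.
0–6 s: ½(6 + -4)(6) = 6 cm/s
6–8 s: ½(-4 + -8)(2) = -12 cm/s
8–9 s: ½(-8 + -3)(1) = -5.5 cm/s
Δv = -11.5 cm/s, so v(9) = -7 + (-11.5) = -18.5 cm/s.

-18.5 cm/s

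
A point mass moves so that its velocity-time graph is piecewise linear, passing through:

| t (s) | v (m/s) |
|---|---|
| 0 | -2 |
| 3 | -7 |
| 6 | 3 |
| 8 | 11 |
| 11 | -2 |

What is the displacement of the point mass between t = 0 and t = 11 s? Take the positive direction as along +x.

Displacement is the signed area under the v-t curve.
0–3 s: ½(-2 + -7)(3) = -13.5 m
3–6 s: ½(-7 + 3)(3) = -6 m
6–8 s: ½(3 + 11)(2) = 14 m
8–11 s: ½(11 + -2)(3) = 13.5 m
Net displacement = 8 m

8 m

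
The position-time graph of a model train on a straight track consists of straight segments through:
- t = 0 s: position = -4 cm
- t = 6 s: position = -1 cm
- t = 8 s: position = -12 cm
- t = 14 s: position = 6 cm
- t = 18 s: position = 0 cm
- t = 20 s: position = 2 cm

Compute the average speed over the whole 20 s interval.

Average speed = (total path length)/(elapsed time); on a piecewise-linear x-t graph the path length is Σ|Δx|.
0–6 s: |Δx| = |-1 − -4| = 3 cm
6–8 s: |Δx| = |-12 − -1| = 11 cm
8–14 s: |Δx| = |6 − -12| = 18 cm
14–18 s: |Δx| = |0 − 6| = 6 cm
18–20 s: |Δx| = |2 − 0| = 2 cm
Total path = 40 cm; average speed = 40/20 = 2 cm/s.

2 cm/s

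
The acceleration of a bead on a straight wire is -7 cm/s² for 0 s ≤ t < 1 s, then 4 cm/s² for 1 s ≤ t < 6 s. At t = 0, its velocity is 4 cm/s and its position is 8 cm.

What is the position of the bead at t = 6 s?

43.5 cm

On each constant-a segment, Δv = aΔt and Δx = v₀Δt + ½aΔt²; chain segment to segment.
0–1 s: v starts 4 cm/s; Δx = 4·1 + ½·-7·1² = 0.5 cm; v ends -3 cm/s.
1–6 s: v starts -3 cm/s; Δx = -3·5 + ½·4·5² = 35 cm; v ends 17 cm/s.
x(6) = 8 + Σ Δx = 43.5 cm.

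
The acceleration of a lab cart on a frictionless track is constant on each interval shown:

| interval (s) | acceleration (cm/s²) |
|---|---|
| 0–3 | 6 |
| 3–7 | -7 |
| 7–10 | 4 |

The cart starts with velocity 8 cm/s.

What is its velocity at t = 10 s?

10 cm/s

Δv equals the area under the a-t graph; then v = v₀ + Δv.
0–3 s: 6 × 3 = 18 cm/s
3–7 s: -7 × 4 = -28 cm/s
7–10 s: 4 × 3 = 12 cm/s
Δv = 2 cm/s, so v(10) = 8 + (2) = 10 cm/s.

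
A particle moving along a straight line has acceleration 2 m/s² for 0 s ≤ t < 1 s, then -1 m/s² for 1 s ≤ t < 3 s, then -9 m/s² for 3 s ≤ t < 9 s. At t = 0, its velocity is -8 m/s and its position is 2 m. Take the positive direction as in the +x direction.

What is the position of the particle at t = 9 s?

On each constant-a segment, Δv = aΔt and Δx = v₀Δt + ½aΔt²; chain segment to segment.
0–1 s: v starts -8 m/s; Δx = -8·1 + ½·2·1² = -7 m; v ends -6 m/s.
1–3 s: v starts -6 m/s; Δx = -6·2 + ½·-1·2² = -14 m; v ends -8 m/s.
3–9 s: v starts -8 m/s; Δx = -8·6 + ½·-9·6² = -210 m; v ends -62 m/s.
x(9) = 2 + Σ Δx = -229 m.

-229 m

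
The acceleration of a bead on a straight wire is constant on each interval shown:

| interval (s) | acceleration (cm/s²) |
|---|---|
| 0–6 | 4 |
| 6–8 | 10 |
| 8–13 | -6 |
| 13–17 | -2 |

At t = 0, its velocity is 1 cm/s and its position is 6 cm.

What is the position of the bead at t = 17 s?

348 cm

On each constant-a segment, Δv = aΔt and Δx = v₀Δt + ½aΔt²; chain segment to segment.
0–6 s: v starts 1 cm/s; Δx = 1·6 + ½·4·6² = 78 cm; v ends 25 cm/s.
6–8 s: v starts 25 cm/s; Δx = 25·2 + ½·10·2² = 70 cm; v ends 45 cm/s.
8–13 s: v starts 45 cm/s; Δx = 45·5 + ½·-6·5² = 150 cm; v ends 15 cm/s.
13–17 s: v starts 15 cm/s; Δx = 15·4 + ½·-2·4² = 44 cm; v ends 7 cm/s.
x(17) = 6 + Σ Δx = 348 cm.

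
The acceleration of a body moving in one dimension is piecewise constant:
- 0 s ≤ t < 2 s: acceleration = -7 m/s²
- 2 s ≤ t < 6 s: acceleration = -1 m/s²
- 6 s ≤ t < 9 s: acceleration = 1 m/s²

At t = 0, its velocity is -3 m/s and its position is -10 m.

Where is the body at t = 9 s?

-164.5 m

On each constant-a segment, Δv = aΔt and Δx = v₀Δt + ½aΔt²; chain segment to segment.
0–2 s: v starts -3 m/s; Δx = -3·2 + ½·-7·2² = -20 m; v ends -17 m/s.
2–6 s: v starts -17 m/s; Δx = -17·4 + ½·-1·4² = -76 m; v ends -21 m/s.
6–9 s: v starts -21 m/s; Δx = -21·3 + ½·1·3² = -58.5 m; v ends -18 m/s.
x(9) = -10 + Σ Δx = -164.5 m.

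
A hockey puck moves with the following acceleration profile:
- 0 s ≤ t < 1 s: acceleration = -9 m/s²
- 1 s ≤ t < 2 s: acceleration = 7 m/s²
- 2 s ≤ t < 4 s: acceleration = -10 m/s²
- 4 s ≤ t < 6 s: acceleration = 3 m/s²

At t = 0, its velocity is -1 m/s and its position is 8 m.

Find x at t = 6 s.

-70 m

On each constant-a segment, Δv = aΔt and Δx = v₀Δt + ½aΔt²; chain segment to segment.
0–1 s: v starts -1 m/s; Δx = -1·1 + ½·-9·1² = -5.5 m; v ends -10 m/s.
1–2 s: v starts -10 m/s; Δx = -10·1 + ½·7·1² = -6.5 m; v ends -3 m/s.
2–4 s: v starts -3 m/s; Δx = -3·2 + ½·-10·2² = -26 m; v ends -23 m/s.
4–6 s: v starts -23 m/s; Δx = -23·2 + ½·3·2² = -40 m; v ends -17 m/s.
x(6) = 8 + Σ Δx = -70 m.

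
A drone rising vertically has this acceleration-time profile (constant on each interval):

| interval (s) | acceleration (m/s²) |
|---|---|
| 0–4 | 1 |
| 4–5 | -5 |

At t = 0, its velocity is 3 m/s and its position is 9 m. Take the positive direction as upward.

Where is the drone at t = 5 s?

33.5 m

On each constant-a segment, Δv = aΔt and Δx = v₀Δt + ½aΔt²; chain segment to segment.
0–4 s: v starts 3 m/s; Δx = 3·4 + ½·1·4² = 20 m; v ends 7 m/s.
4–5 s: v starts 7 m/s; Δx = 7·1 + ½·-5·1² = 4.5 m; v ends 2 m/s.
x(5) = 9 + Σ Δx = 33.5 m.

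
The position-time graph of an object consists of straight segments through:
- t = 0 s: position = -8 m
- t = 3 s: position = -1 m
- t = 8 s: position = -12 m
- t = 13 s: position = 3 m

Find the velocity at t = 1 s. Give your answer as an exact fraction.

Velocity is the slope of the x-t graph on 0–3 s: (-1 − -8)/(3 − 0) = 7/3 m/s.

7/3 m/s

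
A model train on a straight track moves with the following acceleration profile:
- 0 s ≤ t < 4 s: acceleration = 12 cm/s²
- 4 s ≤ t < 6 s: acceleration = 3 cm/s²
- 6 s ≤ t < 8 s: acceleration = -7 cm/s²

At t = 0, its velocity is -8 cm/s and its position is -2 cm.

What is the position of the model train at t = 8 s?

226 cm

On each constant-a segment, Δv = aΔt and Δx = v₀Δt + ½aΔt²; chain segment to segment.
0–4 s: v starts -8 cm/s; Δx = -8·4 + ½·12·4² = 64 cm; v ends 40 cm/s.
4–6 s: v starts 40 cm/s; Δx = 40·2 + ½·3·2² = 86 cm; v ends 46 cm/s.
6–8 s: v starts 46 cm/s; Δx = 46·2 + ½·-7·2² = 78 cm; v ends 32 cm/s.
x(8) = -2 + Σ Δx = 226 cm.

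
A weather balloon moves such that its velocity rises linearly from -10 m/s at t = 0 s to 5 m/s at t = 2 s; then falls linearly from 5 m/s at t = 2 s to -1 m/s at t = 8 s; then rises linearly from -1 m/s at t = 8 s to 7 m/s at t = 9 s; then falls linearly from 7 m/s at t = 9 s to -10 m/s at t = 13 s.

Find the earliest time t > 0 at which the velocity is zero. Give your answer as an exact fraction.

t = 4/3 s

v changes sign on 0–2 s (from -10 to 5); the graph is linear there, so v = 0 at t = 0 + (10)·(2 − 0)/(5 − -10) = 4/3 s.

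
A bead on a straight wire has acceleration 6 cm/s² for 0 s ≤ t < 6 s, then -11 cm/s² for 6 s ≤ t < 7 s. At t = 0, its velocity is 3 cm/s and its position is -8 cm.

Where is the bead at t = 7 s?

151.5 cm

On each constant-a segment, Δv = aΔt and Δx = v₀Δt + ½aΔt²; chain segment to segment.
0–6 s: v starts 3 cm/s; Δx = 3·6 + ½·6·6² = 126 cm; v ends 39 cm/s.
6–7 s: v starts 39 cm/s; Δx = 39·1 + ½·-11·1² = 33.5 cm; v ends 28 cm/s.
x(7) = -8 + Σ Δx = 151.5 cm.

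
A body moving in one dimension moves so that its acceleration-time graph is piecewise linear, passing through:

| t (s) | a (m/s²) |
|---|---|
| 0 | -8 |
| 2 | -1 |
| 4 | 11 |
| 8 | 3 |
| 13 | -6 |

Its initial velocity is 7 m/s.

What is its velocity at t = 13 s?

28.5 m/s

Δv equals the area under the a-t graph; then v = v₀ + Δv.
0–2 s: ½(-8 + -1)(2) = -9 m/s
2–4 s: ½(-1 + 11)(2) = 10 m/s
4–8 s: ½(11 + 3)(4) = 28 m/s
8–13 s: ½(3 + -6)(5) = -7.5 m/s
Δv = 21.5 m/s, so v(13) = 7 + (21.5) = 28.5 m/s.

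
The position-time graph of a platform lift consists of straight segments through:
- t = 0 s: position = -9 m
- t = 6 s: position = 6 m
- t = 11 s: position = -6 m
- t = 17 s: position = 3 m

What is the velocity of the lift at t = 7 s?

Velocity is the slope of the x-t graph on 6–11 s: (-6 − 6)/(11 − 6) = -2.4 m/s.

-2.4 m/s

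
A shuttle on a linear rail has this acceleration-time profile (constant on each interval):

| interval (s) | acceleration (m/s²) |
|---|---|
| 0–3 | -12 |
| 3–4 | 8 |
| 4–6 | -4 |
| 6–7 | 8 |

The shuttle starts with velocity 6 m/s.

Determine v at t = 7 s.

Δv equals the area under the a-t graph; then v = v₀ + Δv.
0–3 s: -12 × 3 = -36 m/s
3–4 s: 8 × 1 = 8 m/s
4–6 s: -4 × 2 = -8 m/s
6–7 s: 8 × 1 = 8 m/s
Δv = -28 m/s, so v(7) = 6 + (-28) = -22 m/s.

-22 m/s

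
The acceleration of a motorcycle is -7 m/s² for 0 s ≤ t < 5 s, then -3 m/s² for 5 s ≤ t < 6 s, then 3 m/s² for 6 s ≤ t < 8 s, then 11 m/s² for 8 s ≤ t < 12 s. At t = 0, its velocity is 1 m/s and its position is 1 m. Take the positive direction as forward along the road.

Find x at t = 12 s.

On each constant-a segment, Δv = aΔt and Δx = v₀Δt + ½aΔt²; chain segment to segment.
0–5 s: v starts 1 m/s; Δx = 1·5 + ½·-7·5² = -82.5 m; v ends -34 m/s.
5–6 s: v starts -34 m/s; Δx = -34·1 + ½·-3·1² = -35.5 m; v ends -37 m/s.
6–8 s: v starts -37 m/s; Δx = -37·2 + ½·3·2² = -68 m; v ends -31 m/s.
8–12 s: v starts -31 m/s; Δx = -31·4 + ½·11·4² = -36 m; v ends 13 m/s.
x(12) = 1 + Σ Δx = -221 m.

-221 m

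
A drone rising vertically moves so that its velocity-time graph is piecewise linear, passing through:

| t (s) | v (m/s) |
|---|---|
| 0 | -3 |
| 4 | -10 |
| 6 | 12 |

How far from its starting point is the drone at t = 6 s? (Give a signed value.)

Net displacement equals the area under the velocity-time graph (areas below the axis count negative).
0–4 s: ½(-3 + -10)(4) = -26 m
4–6 s: ½(-10 + 12)(2) = 2 m
Net displacement = -24 m

-24 m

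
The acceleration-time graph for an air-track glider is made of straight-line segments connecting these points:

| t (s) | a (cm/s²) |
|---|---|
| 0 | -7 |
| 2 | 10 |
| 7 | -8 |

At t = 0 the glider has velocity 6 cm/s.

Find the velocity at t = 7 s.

Δv equals the area under the a-t graph; then v = v₀ + Δv.
0–2 s: ½(-7 + 10)(2) = 3 cm/s
2–7 s: ½(10 + -8)(5) = 5 cm/s
Δv = 8 cm/s, so v(7) = 6 + (8) = 14 cm/s.

14 cm/s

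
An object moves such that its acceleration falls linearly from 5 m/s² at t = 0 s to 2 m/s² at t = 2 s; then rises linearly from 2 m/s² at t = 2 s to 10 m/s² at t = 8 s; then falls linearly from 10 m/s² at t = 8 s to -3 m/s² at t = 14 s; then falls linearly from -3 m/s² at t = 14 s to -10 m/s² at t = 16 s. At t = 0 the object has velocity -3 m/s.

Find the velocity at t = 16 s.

48 m/s

Δv equals the area under the a-t graph; then v = v₀ + Δv.
0–2 s: ½(5 + 2)(2) = 7 m/s
2–8 s: ½(2 + 10)(6) = 36 m/s
8–14 s: ½(10 + -3)(6) = 21 m/s
14–16 s: ½(-3 + -10)(2) = -13 m/s
Δv = 51 m/s, so v(16) = -3 + (51) = 48 m/s.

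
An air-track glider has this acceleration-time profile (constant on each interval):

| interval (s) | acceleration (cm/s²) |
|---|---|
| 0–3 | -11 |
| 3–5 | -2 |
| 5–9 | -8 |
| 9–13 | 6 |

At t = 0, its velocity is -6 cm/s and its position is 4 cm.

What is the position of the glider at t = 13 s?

On each constant-a segment, Δv = aΔt and Δx = v₀Δt + ½aΔt²; chain segment to segment.
0–3 s: v starts -6 cm/s; Δx = -6·3 + ½·-11·3² = -67.5 cm; v ends -39 cm/s.
3–5 s: v starts -39 cm/s; Δx = -39·2 + ½·-2·2² = -82 cm; v ends -43 cm/s.
5–9 s: v starts -43 cm/s; Δx = -43·4 + ½·-8·4² = -236 cm; v ends -75 cm/s.
9–13 s: v starts -75 cm/s; Δx = -75·4 + ½·6·4² = -252 cm; v ends -51 cm/s.
x(13) = 4 + Σ Δx = -633.5 cm.

-633.5 cm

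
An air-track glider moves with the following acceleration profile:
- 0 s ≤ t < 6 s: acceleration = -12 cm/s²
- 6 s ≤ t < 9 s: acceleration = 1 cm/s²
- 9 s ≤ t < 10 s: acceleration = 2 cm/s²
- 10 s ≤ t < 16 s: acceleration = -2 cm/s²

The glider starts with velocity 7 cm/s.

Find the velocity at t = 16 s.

Δv equals the area under the a-t graph; then v = v₀ + Δv.
0–6 s: -12 × 6 = -72 cm/s
6–9 s: 1 × 3 = 3 cm/s
9–10 s: 2 × 1 = 2 cm/s
10–16 s: -2 × 6 = -12 cm/s
Δv = -79 cm/s, so v(16) = 7 + (-79) = -72 cm/s.

-72 cm/s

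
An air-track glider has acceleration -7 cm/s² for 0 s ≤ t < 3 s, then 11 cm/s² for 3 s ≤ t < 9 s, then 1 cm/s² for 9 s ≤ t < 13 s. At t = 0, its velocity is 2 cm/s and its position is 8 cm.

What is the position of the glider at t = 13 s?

262.5 cm

On each constant-a segment, Δv = aΔt and Δx = v₀Δt + ½aΔt²; chain segment to segment.
0–3 s: v starts 2 cm/s; Δx = 2·3 + ½·-7·3² = -25.5 cm; v ends -19 cm/s.
3–9 s: v starts -19 cm/s; Δx = -19·6 + ½·11·6² = 84 cm; v ends 47 cm/s.
9–13 s: v starts 47 cm/s; Δx = 47·4 + ½·1·4² = 196 cm; v ends 51 cm/s.
x(13) = 8 + Σ Δx = 262.5 cm.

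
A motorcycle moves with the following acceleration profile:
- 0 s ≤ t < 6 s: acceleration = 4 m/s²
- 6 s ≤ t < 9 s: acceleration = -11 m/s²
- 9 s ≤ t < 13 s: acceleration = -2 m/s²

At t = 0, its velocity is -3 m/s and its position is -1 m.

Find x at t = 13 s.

2.5 m

On each constant-a segment, Δv = aΔt and Δx = v₀Δt + ½aΔt²; chain segment to segment.
0–6 s: v starts -3 m/s; Δx = -3·6 + ½·4·6² = 54 m; v ends 21 m/s.
6–9 s: v starts 21 m/s; Δx = 21·3 + ½·-11·3² = 13.5 m; v ends -12 m/s.
9–13 s: v starts -12 m/s; Δx = -12·4 + ½·-2·4² = -64 m; v ends -20 m/s.
x(13) = -1 + Σ Δx = 2.5 m.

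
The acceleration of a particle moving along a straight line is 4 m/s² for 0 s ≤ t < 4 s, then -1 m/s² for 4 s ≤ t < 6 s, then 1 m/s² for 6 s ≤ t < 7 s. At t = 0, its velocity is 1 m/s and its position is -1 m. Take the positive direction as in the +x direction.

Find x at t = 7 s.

On each constant-a segment, Δv = aΔt and Δx = v₀Δt + ½aΔt²; chain segment to segment.
0–4 s: v starts 1 m/s; Δx = 1·4 + ½·4·4² = 36 m; v ends 17 m/s.
4–6 s: v starts 17 m/s; Δx = 17·2 + ½·-1·2² = 32 m; v ends 15 m/s.
6–7 s: v starts 15 m/s; Δx = 15·1 + ½·1·1² = 15.5 m; v ends 16 m/s.
x(7) = -1 + Σ Δx = 82.5 m.

82.5 m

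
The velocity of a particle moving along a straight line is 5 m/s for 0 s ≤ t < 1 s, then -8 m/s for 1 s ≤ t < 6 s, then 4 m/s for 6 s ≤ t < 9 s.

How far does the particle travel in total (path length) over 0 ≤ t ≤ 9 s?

Total distance travelled is ∫|v| dt — sum the magnitudes of each area piece.
0–1 s: |5| × 1 = 5 m
1–6 s: |-8| × 5 = 40 m
6–9 s: |4| × 3 = 12 m
Total distance = 57 m

57 m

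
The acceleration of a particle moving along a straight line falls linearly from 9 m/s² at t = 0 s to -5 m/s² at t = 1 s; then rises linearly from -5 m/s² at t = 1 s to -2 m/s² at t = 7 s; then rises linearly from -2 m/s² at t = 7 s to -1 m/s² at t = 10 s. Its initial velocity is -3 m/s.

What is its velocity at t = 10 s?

-26.5 m/s

Δv equals the area under the a-t graph; then v = v₀ + Δv.
0–1 s: ½(9 + -5)(1) = 2 m/s
1–7 s: ½(-5 + -2)(6) = -21 m/s
7–10 s: ½(-2 + -1)(3) = -4.5 m/s
Δv = -23.5 m/s, so v(10) = -3 + (-23.5) = -26.5 m/s.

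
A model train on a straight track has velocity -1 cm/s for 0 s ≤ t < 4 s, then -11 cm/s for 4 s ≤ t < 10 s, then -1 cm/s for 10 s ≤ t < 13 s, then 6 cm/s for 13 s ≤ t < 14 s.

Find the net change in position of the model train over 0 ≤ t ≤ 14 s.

Net displacement equals the area under the velocity-time graph (areas below the axis count negative).
0–4 s: -1 × 4 = -4 cm
4–10 s: -11 × 6 = -66 cm
10–13 s: -1 × 3 = -3 cm
13–14 s: 6 × 1 = 6 cm
Net displacement = -67 cm

-67 cm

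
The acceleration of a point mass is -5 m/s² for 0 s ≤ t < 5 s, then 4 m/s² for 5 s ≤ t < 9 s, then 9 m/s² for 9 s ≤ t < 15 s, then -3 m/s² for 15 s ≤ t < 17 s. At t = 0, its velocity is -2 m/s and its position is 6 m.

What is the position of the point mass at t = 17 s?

33.5 m

On each constant-a segment, Δv = aΔt and Δx = v₀Δt + ½aΔt²; chain segment to segment.
0–5 s: v starts -2 m/s; Δx = -2·5 + ½·-5·5² = -72.5 m; v ends -27 m/s.
5–9 s: v starts -27 m/s; Δx = -27·4 + ½·4·4² = -76 m; v ends -11 m/s.
9–15 s: v starts -11 m/s; Δx = -11·6 + ½·9·6² = 96 m; v ends 43 m/s.
15–17 s: v starts 43 m/s; Δx = 43·2 + ½·-3·2² = 80 m; v ends 37 m/s.
x(17) = 6 + Σ Δx = 33.5 m.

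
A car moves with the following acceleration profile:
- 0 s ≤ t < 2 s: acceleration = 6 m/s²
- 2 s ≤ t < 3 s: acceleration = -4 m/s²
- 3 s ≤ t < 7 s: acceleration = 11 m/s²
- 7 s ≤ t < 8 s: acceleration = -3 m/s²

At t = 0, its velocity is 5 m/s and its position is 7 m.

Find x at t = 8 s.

239.5 m

On each constant-a segment, Δv = aΔt and Δx = v₀Δt + ½aΔt²; chain segment to segment.
0–2 s: v starts 5 m/s; Δx = 5·2 + ½·6·2² = 22 m; v ends 17 m/s.
2–3 s: v starts 17 m/s; Δx = 17·1 + ½·-4·1² = 15 m; v ends 13 m/s.
3–7 s: v starts 13 m/s; Δx = 13·4 + ½·11·4² = 140 m; v ends 57 m/s.
7–8 s: v starts 57 m/s; Δx = 57·1 + ½·-3·1² = 55.5 m; v ends 54 m/s.
x(8) = 7 + Σ Δx = 239.5 m.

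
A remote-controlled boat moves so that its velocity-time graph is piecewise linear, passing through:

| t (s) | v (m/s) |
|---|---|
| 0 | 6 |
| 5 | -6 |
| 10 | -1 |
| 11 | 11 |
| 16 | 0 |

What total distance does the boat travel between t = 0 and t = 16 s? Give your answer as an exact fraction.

781/12 m

Distance (not displacement) is the total path length: add the absolute areas under v-t.
0–5 s: v = 0 at t = 2.5 s; triangle areas 7.5 + 7.5 = 15 m
5–10 s: |½(-6 + -1)(5)| = 17.5 m
10–11 s: v = 0 at t = 121/12 s; triangle areas 1/24 + 121/24 = 61/12 m
11–16 s: |½(11 + 0)(5)| = 27.5 m
Total distance = 781/12 m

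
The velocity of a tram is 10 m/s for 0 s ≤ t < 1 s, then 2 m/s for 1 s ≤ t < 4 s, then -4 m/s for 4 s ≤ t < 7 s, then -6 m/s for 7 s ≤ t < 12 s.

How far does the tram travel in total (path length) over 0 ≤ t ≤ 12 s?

58 m

Total distance travelled is ∫|v| dt — sum the magnitudes of each area piece.
0–1 s: |10| × 1 = 10 m
1–4 s: |2| × 3 = 6 m
4–7 s: |-4| × 3 = 12 m
7–12 s: |-6| × 5 = 30 m
Total distance = 58 m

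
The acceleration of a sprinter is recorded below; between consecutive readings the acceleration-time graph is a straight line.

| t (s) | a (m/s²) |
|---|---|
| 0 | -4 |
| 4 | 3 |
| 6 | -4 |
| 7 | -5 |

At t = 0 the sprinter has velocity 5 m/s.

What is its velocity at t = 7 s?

Δv equals the area under the a-t graph; then v = v₀ + Δv.
0–4 s: ½(-4 + 3)(4) = -2 m/s
4–6 s: ½(3 + -4)(2) = -1 m/s
6–7 s: ½(-4 + -5)(1) = -4.5 m/s
Δv = -7.5 m/s, so v(7) = 5 + (-7.5) = -2.5 m/s.

-2.5 m/s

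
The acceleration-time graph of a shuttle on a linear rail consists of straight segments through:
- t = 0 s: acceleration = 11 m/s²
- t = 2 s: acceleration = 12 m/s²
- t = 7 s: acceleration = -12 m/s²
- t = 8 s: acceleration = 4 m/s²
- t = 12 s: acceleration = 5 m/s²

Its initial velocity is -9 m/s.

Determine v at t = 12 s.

Δv equals the area under the a-t graph; then v = v₀ + Δv.
0–2 s: ½(11 + 12)(2) = 23 m/s
2–7 s: ½(12 + -12)(5) = 0 m/s
7–8 s: ½(-12 + 4)(1) = -4 m/s
8–12 s: ½(4 + 5)(4) = 18 m/s
Δv = 37 m/s, so v(12) = -9 + (37) = 28 m/s.

28 m/s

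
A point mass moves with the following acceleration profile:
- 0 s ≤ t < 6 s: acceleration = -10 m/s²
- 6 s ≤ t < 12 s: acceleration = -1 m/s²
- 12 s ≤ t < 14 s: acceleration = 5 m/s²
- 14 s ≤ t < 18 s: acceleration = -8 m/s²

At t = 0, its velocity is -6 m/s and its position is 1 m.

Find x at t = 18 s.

On each constant-a segment, Δv = aΔt and Δx = v₀Δt + ½aΔt²; chain segment to segment.
0–6 s: v starts -6 m/s; Δx = -6·6 + ½·-10·6² = -216 m; v ends -66 m/s.
6–12 s: v starts -66 m/s; Δx = -66·6 + ½·-1·6² = -414 m; v ends -72 m/s.
12–14 s: v starts -72 m/s; Δx = -72·2 + ½·5·2² = -134 m; v ends -62 m/s.
14–18 s: v starts -62 m/s; Δx = -62·4 + ½·-8·4² = -312 m; v ends -94 m/s.
x(18) = 1 + Σ Δx = -1075 m.

-1075 m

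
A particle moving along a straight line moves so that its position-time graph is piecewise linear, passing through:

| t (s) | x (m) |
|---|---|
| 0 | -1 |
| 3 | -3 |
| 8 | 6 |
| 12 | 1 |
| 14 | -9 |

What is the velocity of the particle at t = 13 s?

-5 m/s

Velocity is the slope of the x-t graph on 12–14 s: (-9 − 1)/(14 − 12) = -5 m/s.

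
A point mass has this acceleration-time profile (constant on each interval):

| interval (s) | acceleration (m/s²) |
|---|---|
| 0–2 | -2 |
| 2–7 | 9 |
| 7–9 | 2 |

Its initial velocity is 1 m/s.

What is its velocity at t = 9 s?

Δv equals the area under the a-t graph; then v = v₀ + Δv.
0–2 s: -2 × 2 = -4 m/s
2–7 s: 9 × 5 = 45 m/s
7–9 s: 2 × 2 = 4 m/s
Δv = 45 m/s, so v(9) = 1 + (45) = 46 m/s.

46 m/s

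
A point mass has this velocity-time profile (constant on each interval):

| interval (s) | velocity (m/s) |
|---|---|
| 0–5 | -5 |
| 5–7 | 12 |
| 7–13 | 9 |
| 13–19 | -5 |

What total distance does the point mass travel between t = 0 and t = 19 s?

Total distance travelled is ∫|v| dt — sum the magnitudes of each area piece.
0–5 s: |-5| × 5 = 25 m
5–7 s: |12| × 2 = 24 m
7–13 s: |9| × 6 = 54 m
13–19 s: |-5| × 6 = 30 m
Total distance = 133 m

133 m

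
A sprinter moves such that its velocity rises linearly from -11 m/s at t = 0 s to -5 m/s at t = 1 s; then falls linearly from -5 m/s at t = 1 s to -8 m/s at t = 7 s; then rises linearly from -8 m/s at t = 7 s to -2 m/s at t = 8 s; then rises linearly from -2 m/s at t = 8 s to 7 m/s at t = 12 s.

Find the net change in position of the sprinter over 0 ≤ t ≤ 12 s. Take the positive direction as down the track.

-42 m

Displacement is the signed area under the v-t curve.
0–1 s: ½(-11 + -5)(1) = -8 m
1–7 s: ½(-5 + -8)(6) = -39 m
7–8 s: ½(-8 + -2)(1) = -5 m
8–12 s: ½(-2 + 7)(4) = 10 m
Net displacement = -42 m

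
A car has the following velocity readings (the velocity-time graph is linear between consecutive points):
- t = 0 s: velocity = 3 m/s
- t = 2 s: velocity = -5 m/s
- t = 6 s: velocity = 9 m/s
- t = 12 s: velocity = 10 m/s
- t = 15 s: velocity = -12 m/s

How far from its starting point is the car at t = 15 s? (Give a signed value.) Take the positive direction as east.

Displacement is the signed area under the v-t curve.
0–2 s: ½(3 + -5)(2) = -2 m
2–6 s: ½(-5 + 9)(4) = 8 m
6–12 s: ½(9 + 10)(6) = 57 m
12–15 s: ½(10 + -12)(3) = -3 m
Net displacement = 60 m

60 m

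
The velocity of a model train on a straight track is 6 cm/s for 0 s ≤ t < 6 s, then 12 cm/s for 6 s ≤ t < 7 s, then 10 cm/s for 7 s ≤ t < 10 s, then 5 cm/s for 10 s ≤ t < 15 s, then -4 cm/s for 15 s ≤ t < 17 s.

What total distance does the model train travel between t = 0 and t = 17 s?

Total distance travelled is ∫|v| dt — sum the magnitudes of each area piece.
0–6 s: |6| × 6 = 36 cm
6–7 s: |12| × 1 = 12 cm
7–10 s: |10| × 3 = 30 cm
10–15 s: |5| × 5 = 25 cm
15–17 s: |-4| × 2 = 8 cm
Total distance = 111 cm

111 cm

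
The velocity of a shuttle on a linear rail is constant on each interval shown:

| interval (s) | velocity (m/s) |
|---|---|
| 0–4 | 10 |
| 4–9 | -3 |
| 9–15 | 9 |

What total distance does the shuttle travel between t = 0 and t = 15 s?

Total distance travelled is ∫|v| dt — sum the magnitudes of each area piece.
0–4 s: |10| × 4 = 40 m
4–9 s: |-3| × 5 = 15 m
9–15 s: |9| × 6 = 54 m
Total distance = 109 m

109 m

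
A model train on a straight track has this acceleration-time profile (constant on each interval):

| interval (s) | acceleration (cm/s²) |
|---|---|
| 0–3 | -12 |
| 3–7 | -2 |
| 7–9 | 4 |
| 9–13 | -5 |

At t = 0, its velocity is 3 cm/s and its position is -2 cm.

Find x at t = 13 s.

On each constant-a segment, Δv = aΔt and Δx = v₀Δt + ½aΔt²; chain segment to segment.
0–3 s: v starts 3 cm/s; Δx = 3·3 + ½·-12·3² = -45 cm; v ends -33 cm/s.
3–7 s: v starts -33 cm/s; Δx = -33·4 + ½·-2·4² = -148 cm; v ends -41 cm/s.
7–9 s: v starts -41 cm/s; Δx = -41·2 + ½·4·2² = -74 cm; v ends -33 cm/s.
9–13 s: v starts -33 cm/s; Δx = -33·4 + ½·-5·4² = -172 cm; v ends -53 cm/s.
x(13) = -2 + Σ Δx = -441 cm.

-441 cm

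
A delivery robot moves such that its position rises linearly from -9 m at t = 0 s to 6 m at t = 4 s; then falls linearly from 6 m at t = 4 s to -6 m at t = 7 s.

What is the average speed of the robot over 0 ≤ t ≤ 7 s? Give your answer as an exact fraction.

Average speed = (total path length)/(elapsed time); on a piecewise-linear x-t graph the path length is Σ|Δx|.
0–4 s: |Δx| = |6 − -9| = 15 m
4–7 s: |Δx| = |-6 − 6| = 12 m
Total path = 27 m; average speed = 27/7 = 27/7 m/s.

27/7 m/s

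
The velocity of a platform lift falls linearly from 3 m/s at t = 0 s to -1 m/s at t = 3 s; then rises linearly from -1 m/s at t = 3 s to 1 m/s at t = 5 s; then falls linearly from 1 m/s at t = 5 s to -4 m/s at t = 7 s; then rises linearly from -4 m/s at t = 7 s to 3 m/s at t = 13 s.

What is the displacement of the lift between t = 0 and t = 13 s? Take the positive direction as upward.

-3 m

Net displacement equals the area under the velocity-time graph (areas below the axis count negative).
0–3 s: ½(3 + -1)(3) = 3 m
3–5 s: ½(-1 + 1)(2) = 0 m
5–7 s: ½(1 + -4)(2) = -3 m
7–13 s: ½(-4 + 3)(6) = -3 m
Net displacement = -3 m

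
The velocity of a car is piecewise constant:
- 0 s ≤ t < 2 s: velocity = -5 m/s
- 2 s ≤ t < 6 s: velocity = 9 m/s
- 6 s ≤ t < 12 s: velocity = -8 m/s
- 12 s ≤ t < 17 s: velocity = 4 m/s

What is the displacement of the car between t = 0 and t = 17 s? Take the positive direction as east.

-2 m

Displacement is the signed area under the v-t curve.
0–2 s: -5 × 2 = -10 m
2–6 s: 9 × 4 = 36 m
6–12 s: -8 × 6 = -48 m
12–17 s: 4 × 5 = 20 m
Net displacement = -2 m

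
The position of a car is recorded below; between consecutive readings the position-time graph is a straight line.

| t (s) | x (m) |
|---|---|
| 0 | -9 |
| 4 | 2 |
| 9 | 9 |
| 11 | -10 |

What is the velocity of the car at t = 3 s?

Velocity is the slope of the x-t graph on 0–4 s: (2 − -9)/(4 − 0) = 2.75 m/s.

2.75 m/s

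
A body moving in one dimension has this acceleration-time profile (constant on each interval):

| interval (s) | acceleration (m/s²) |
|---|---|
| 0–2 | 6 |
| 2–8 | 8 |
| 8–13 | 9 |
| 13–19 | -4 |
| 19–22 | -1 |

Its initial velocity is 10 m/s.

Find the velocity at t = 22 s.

88 m/s

Δv equals the area under the a-t graph; then v = v₀ + Δv.
0–2 s: 6 × 2 = 12 m/s
2–8 s: 8 × 6 = 48 m/s
8–13 s: 9 × 5 = 45 m/s
13–19 s: -4 × 6 = -24 m/s
19–22 s: -1 × 3 = -3 m/s
Δv = 78 m/s, so v(22) = 10 + (78) = 88 m/s.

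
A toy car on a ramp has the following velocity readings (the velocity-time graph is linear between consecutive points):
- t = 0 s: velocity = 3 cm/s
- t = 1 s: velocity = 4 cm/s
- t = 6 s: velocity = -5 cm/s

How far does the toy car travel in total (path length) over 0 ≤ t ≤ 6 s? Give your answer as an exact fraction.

134/9 cm

Total distance travelled is ∫|v| dt — sum the magnitudes of each area piece.
0–1 s: |½(3 + 4)(1)| = 3.5 cm
1–6 s: v = 0 at t = 29/9 s; triangle areas 40/9 + 125/18 = 205/18 cm
Total distance = 134/9 cm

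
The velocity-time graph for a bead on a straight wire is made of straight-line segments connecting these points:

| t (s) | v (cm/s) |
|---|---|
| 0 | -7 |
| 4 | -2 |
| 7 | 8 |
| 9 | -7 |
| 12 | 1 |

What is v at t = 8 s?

On 7–9 s the graph is linear from 8 to -7 cm/s: v(8) = 8 + (-7 − 8)·(8 − 7)/(9 − 7) = 0.5 cm/s.

0.5 cm/s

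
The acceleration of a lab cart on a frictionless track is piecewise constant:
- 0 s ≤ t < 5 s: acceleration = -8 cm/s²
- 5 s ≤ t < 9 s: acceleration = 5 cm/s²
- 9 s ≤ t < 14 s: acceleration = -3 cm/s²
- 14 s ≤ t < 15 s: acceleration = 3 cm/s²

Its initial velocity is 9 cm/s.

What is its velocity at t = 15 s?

-23 cm/s

Δv equals the area under the a-t graph; then v = v₀ + Δv.
0–5 s: -8 × 5 = -40 cm/s
5–9 s: 5 × 4 = 20 cm/s
9–14 s: -3 × 5 = -15 cm/s
14–15 s: 3 × 1 = 3 cm/s
Δv = -32 cm/s, so v(15) = 9 + (-32) = -23 cm/s.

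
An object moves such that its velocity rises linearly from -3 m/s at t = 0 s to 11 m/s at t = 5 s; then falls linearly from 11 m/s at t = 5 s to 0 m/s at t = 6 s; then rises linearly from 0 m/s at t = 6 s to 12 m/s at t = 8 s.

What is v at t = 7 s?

On 6–8 s the graph is linear from 0 to 12 m/s: v(7) = 0 + (12 − 0)·(7 − 6)/(8 − 6) = 6 m/s.

6 m/s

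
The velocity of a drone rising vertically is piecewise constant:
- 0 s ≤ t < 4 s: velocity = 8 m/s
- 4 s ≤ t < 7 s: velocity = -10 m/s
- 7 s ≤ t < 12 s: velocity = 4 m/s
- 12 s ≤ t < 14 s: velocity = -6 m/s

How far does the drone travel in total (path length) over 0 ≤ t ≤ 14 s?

Distance (not displacement) is the total path length: add the absolute areas under v-t.
0–4 s: |8| × 4 = 32 m
4–7 s: |-10| × 3 = 30 m
7–12 s: |4| × 5 = 20 m
12–14 s: |-6| × 2 = 12 m
Total distance = 94 m

94 m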